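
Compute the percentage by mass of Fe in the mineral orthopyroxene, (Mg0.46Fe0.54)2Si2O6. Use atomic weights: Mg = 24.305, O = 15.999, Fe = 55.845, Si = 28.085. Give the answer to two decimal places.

25.68 wt%

M((Mg0.46Fe0.54)2Si2O6) = 234.837 g/mol.
Fe contributes 1.08 × 55.845 = 60.313 g per mole.
60.313/234.837 = 0.2568 → 25.68%.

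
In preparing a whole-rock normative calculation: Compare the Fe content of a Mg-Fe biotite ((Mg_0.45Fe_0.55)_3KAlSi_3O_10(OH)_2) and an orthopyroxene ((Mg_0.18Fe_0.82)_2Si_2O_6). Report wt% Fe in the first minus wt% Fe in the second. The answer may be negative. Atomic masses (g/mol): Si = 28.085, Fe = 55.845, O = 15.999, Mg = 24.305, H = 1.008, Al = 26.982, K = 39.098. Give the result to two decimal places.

Fe in (Mg_0.45Fe_0.55)_3KAlSi_3O_10(OH)_2: molar mass 469.295 g/mol; 1.65×55.845 = 92.144 g → 19.63 wt%.
Fe in (Mg_0.18Fe_0.82)_2Si_2O_6: molar mass 252.500 g/mol; 1.64×55.845 = 91.586 g → 36.27 wt%.
Difference = 19.63 − 36.27 = -16.64 percentage points.

-16.64 percentage points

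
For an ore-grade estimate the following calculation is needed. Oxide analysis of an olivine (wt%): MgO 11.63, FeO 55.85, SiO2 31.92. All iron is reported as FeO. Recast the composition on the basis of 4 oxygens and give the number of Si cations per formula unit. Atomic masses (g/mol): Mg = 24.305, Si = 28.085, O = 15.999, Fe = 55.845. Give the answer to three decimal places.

0.998 Si apfu

MgO: 11.63/40.304 = 0.28856 mol → 0.28856 mol Mg, 0.28856 mol O.
FeO: 55.85/71.844 = 0.77738 mol → 0.77738 mol Fe, 0.77738 mol O.
SiO2: 31.92/60.083 = 0.53127 mol → 0.53127 mol Si, 1.06254 mol O.
Total oxygen = 2.12848 mol. Normalization factor = 4/2.12848 = 1.87928.
Si per 4 O = 0.53127 × 1.87928 = 0.998.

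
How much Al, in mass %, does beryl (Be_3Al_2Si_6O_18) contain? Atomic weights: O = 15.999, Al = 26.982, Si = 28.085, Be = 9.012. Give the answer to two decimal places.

10.04 mass %

Molar mass of Be_3Al_2Si_6O_18: 3*9.012 + 2*26.982 + 6*28.085 + 18*15.999 = 537.492 g/mol.
Mass of Al per formula unit: 2 × 26.982 = 53.964 g.
Weight fraction Al = 53.964 / 537.492 = 0.1004.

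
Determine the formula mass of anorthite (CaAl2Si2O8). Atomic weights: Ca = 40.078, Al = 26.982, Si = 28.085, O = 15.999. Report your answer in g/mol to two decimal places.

Ca: 1 × 40.078 = 40.0780
Al: 2 × 26.982 = 53.9640
Si: 2 × 28.085 = 56.1700
O: 8 × 15.999 = 127.9920
Summing the contributions gives the formula mass.

278.20 g/mol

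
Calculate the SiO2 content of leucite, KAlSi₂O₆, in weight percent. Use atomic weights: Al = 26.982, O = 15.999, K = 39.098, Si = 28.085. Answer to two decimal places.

55.06 wt%

Molar mass of KAlSi₂O₆ = 1·39.098 + 1·26.982 + 2·28.085 + 6·15.999 = 218.244 g/mol.
Each formula unit contains 2 Si, equivalent to 2/1 = 2.0000 mol SiO2.
M(SiO2) = 1×28.085 + 2×15.999 = 60.083 g/mol.
Mass of SiO2 per formula unit = 2.0000 × 60.083 = 120.166 g.
SiO2 wt% = 120.166 / 218.244 × 100 = 55.06%.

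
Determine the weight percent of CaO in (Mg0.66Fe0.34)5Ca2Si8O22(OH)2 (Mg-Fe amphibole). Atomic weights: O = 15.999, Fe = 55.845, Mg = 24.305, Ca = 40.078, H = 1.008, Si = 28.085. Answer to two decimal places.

Formula mass = 865.971 g/mol.
2 Ca → 2.0000 mol CaO per formula unit; M(CaO) = 56.077, so CaO mass = 112.154 g.
112.154/865.971 × 100 = 12.95 wt%.

12.95 wt%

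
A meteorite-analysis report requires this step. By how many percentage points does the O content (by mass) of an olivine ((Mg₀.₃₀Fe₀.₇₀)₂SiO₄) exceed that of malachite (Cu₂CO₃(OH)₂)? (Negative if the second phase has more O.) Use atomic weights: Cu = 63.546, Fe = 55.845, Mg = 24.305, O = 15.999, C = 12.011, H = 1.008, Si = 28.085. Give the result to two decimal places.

-1.56 percentage points

First mineral: 63.996 g O in 184.847 g formula = 34.62 wt% O.
Second mineral: 79.995 g O in 221.114 g formula = 36.18 wt% O.
34.62% − 36.18% gives a difference of -1.56 percentage points.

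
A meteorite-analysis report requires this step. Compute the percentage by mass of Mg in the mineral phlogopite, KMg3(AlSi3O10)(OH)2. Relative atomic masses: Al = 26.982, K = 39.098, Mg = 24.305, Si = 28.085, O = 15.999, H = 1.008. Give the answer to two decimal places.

17.47 wt%

Formula mass = 1·39.098 + 3·24.305 + 1·26.982 + 3·28.085 + 12·15.999 + 2·1.008 = 417.254 g/mol, of which 72.915 g is Mg.
So Mg makes up 72.915/417.254 = 0.1747 of the mass, i.e. 17.47%.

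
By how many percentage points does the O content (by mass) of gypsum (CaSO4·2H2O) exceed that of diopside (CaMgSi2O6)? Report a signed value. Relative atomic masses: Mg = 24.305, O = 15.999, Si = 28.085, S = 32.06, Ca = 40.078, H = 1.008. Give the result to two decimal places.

11.43 percentage points

O in CaSO4·2H2O: molar mass 172.164 g/mol; 6×15.999 = 95.994 g → 55.76 wt%.
O in CaMgSi2O6: molar mass 216.547 g/mol; 6×15.999 = 95.994 g → 44.33 wt%.
Difference = 55.76 − 44.33 = 11.43 percentage points.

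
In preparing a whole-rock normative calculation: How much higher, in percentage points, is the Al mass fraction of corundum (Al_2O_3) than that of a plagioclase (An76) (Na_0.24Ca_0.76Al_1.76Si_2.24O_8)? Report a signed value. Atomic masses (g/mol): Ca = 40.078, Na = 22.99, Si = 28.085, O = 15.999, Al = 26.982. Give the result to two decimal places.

Al in Al_2O_3: molar mass 101.961 g/mol; 2×26.982 = 53.964 g → 52.93 wt%.
Al in Na_0.24Ca_0.76Al_1.76Si_2.24O_8: molar mass 274.368 g/mol; 1.76×26.982 = 47.488 g → 17.31 wt%.
Difference = 52.93 − 17.31 = 35.62 percentage points.

35.62 percentage points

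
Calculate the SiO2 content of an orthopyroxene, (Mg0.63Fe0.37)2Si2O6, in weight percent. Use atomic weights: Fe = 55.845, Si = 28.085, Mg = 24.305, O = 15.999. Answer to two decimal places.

Formula mass = 224.114 g/mol.
2 Si → 2.0000 mol SiO2 per formula unit; M(SiO2) = 60.083, so SiO2 mass = 120.166 g.
120.166/224.114 × 100 = 53.62 wt%.

53.62 wt%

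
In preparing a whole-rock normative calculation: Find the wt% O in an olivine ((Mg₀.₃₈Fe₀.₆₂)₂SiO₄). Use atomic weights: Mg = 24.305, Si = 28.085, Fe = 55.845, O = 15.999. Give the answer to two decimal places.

M((Mg₀.₃₈Fe₀.₆₂)₂SiO₄) = 179.801 g/mol.
O contributes 4 × 15.999 = 63.996 g per mole.
63.996/179.801 = 0.3559 → 35.59%.

35.59 weight percent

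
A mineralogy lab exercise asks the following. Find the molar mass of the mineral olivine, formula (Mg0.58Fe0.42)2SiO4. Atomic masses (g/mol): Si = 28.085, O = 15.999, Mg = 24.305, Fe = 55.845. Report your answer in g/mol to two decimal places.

167.18 g/mol

Mg: 1.16 × 24.305 = 28.1938
Fe: 0.84 × 55.845 = 46.9098
Si: 1 × 28.085 = 28.0850
O: 4 × 15.999 = 63.9960
Summing the contributions gives the formula mass.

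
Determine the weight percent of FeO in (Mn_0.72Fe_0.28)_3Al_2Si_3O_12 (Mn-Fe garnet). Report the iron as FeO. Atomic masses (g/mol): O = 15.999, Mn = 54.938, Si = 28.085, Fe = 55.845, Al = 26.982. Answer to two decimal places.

Formula mass = 495.783 g/mol.
0.84 Fe → 0.8400 mol FeO per formula unit; M(FeO) = 71.844, so FeO mass = 60.349 g.
60.349/495.783 × 100 = 12.17 wt%.

12.17 wt%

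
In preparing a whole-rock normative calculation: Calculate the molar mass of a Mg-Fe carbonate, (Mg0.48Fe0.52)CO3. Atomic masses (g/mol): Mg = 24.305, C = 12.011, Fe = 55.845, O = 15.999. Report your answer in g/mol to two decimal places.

100.71 g/mol

The formula mass is the sum 0.48(24.305) + 0.52(55.845) + 1(12.011) + 3(15.999).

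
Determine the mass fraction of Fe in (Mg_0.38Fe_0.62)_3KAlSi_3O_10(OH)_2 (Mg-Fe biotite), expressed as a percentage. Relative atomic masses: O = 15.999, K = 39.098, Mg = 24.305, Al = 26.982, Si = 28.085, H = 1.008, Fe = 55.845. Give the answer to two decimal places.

21.83 mass %

Molar mass of (Mg_0.38Fe_0.62)_3KAlSi_3O_10(OH)_2: 1.14×24.305 + 1.86×55.845 + 1×39.098 + 1×26.982 + 3×28.085 + 12×15.999 + 2×1.008 = 475.918 g/mol.
Mass of Fe per formula unit: 1.86 × 55.845 = 103.872 g.
Weight fraction Fe = 103.872 / 475.918 = 0.2183.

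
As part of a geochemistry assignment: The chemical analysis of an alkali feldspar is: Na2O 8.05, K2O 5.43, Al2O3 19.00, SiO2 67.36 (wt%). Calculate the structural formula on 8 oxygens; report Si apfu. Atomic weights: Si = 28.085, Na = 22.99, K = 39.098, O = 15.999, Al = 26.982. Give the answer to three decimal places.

3.001 Si apfu

Na2O (M=61.979): mol = 0.12988; Na = 0.25976, O = 0.12988.
K2O (M=94.195): mol = 0.05765; K = 0.11530, O = 0.05765.
Al2O3 (M=101.961): mol = 0.18635; Al = 0.37270, O = 0.55905.
SiO2 (M=60.083): mol = 1.12112; Si = 1.12112, O = 2.24224.
ΣO = 2.98882; factor = 8/ΣO = 2.67664.
Si apfu = 1.12112 × 2.67664 = 3.001.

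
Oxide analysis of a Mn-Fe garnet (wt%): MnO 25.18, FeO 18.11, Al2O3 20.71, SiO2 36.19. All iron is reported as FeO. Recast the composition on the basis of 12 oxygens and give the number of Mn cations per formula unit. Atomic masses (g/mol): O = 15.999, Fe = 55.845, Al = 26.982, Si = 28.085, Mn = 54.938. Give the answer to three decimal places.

1.759 Mn apfu

MnO (M=70.937): mol = 0.35496; Mn = 0.35496, O = 0.35496.
FeO (M=71.844): mol = 0.25207; Fe = 0.25207, O = 0.25207.
Al2O3 (M=101.961): mol = 0.20312; Al = 0.40624, O = 0.60936.
SiO2 (M=60.083): mol = 0.60233; Si = 0.60233, O = 1.20466.
ΣO = 2.42105; factor = 12/ΣO = 4.95653.
Mn apfu = 0.35496 × 4.95653 = 1.759.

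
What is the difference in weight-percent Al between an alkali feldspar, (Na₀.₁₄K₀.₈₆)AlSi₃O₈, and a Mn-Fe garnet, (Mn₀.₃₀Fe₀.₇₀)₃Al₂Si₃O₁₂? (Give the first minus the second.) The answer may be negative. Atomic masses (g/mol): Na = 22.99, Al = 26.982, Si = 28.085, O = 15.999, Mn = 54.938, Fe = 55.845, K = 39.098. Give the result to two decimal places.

M((Na₀.₁₄K₀.₈₆)AlSi₃O₈) = 276.072 g/mol, so wt% Al = 26.982/276.072 × 100 = 9.77%.
M((Mn₀.₃₀Fe₀.₇₀)₃Al₂Si₃O₁₂) = 496.926 g/mol, so wt% Al = 53.964/496.926 × 100 = 10.86%.
9.77 − 10.86 = -1.09 pp.

-1.09 percentage points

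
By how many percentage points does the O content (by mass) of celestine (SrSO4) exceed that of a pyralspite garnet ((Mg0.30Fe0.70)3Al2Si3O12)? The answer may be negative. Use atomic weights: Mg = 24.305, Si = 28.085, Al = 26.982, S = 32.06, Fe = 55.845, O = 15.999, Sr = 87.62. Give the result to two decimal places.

First mineral: 63.996 g O in 183.676 g formula = 34.84 wt% O.
Second mineral: 191.988 g O in 469.356 g formula = 40.90 wt% O.
34.84% − 40.90% gives a difference of -6.06 percentage points.

-6.06 percentage points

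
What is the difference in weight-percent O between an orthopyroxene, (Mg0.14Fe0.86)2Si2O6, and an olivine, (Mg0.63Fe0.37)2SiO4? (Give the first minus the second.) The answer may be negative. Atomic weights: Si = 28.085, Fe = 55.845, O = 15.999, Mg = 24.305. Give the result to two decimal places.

-1.37 percentage points

First mineral: 95.994 g O in 255.023 g formula = 37.64 wt% O.
Second mineral: 63.996 g O in 164.031 g formula = 39.01 wt% O.
37.64% − 39.01% gives a difference of -1.37 percentage points.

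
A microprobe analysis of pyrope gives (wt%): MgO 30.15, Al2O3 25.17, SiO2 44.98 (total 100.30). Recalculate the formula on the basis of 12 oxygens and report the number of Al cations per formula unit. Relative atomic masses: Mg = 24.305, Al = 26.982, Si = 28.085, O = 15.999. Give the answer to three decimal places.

30.15 wt% MgO ÷ 40.304 g/mol = 0.74806 mol, giving 0.74806 Mg and 0.74806 O.
25.17 wt% Al2O3 ÷ 101.961 g/mol = 0.24686 mol, giving 0.49372 Al and 0.74058 O.
44.98 wt% SiO2 ÷ 60.083 g/mol = 0.74863 mol, giving 0.74863 Si and 1.49726 O.
Oxygen sums to 2.98590; scaling by 12/2.98590 = 4.01889 puts the formula on 12 O.
Al: 0.49372 × 4.01889 = 1.984 atoms per formula unit.

1.984 Al apfu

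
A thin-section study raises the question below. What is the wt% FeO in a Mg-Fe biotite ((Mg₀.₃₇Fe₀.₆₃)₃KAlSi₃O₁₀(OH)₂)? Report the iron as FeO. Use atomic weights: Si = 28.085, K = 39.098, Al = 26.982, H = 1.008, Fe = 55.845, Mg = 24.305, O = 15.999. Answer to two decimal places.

M((Mg₀.₃₇Fe₀.₆₃)₃KAlSi₃O₁₀(OH)₂) = 476.865 g/mol; M(FeO) = 71.844 g/mol.
Moles FeO per formula unit = 1.89 Fe ÷ 1 = 1.8900.
FeO fraction = (1.8900 × 71.844) / 476.865 = 135.785/476.865 = 0.2847.

28.47 wt%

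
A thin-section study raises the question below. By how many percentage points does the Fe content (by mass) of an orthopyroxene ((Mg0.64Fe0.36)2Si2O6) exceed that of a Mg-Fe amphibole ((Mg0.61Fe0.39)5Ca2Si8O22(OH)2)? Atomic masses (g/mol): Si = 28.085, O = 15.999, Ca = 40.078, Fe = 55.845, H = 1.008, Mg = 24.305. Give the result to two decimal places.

First mineral: 40.208 g Fe in 223.483 g formula = 17.99 wt% Fe.
Second mineral: 108.898 g Fe in 873.856 g formula = 12.46 wt% Fe.
17.99% − 12.46% gives a difference of 5.53 percentage points.

5.53 percentage points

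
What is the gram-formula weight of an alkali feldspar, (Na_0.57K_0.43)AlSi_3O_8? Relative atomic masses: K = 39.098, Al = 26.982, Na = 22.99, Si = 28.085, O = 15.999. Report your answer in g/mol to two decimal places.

269.15 g/mol

The formula mass is the sum 0.57×22.99 + 0.43×39.098 + 1×26.982 + 3×28.085 + 8×15.999.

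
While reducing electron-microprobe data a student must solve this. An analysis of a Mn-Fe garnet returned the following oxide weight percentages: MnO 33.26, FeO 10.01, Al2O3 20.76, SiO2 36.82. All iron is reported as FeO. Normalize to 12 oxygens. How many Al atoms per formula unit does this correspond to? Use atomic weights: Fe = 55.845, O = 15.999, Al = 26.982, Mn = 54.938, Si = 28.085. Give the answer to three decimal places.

1.999 Al apfu

33.26 wt% MnO ÷ 70.937 g/mol = 0.46887 mol, giving 0.46887 Mn and 0.46887 O.
10.01 wt% FeO ÷ 71.844 g/mol = 0.13933 mol, giving 0.13933 Fe and 0.13933 O.
20.76 wt% Al2O3 ÷ 101.961 g/mol = 0.20361 mol, giving 0.40722 Al and 0.61083 O.
36.82 wt% SiO2 ÷ 60.083 g/mol = 0.61282 mol, giving 0.61282 Si and 1.22564 O.
Oxygen sums to 2.44467; scaling by 12/2.44467 = 4.90864 puts the formula on 12 O.
Al: 0.40722 × 4.90864 = 1.999 atoms per formula unit.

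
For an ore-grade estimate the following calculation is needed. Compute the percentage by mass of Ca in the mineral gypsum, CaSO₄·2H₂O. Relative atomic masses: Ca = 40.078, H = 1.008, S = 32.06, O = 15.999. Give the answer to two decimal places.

M(CaSO₄·2H₂O) = 172.164 g/mol.
Ca contributes 1 × 40.078 = 40.078 g per mole.
40.078/172.164 = 0.2328 → 23.28%.

23.28 mass %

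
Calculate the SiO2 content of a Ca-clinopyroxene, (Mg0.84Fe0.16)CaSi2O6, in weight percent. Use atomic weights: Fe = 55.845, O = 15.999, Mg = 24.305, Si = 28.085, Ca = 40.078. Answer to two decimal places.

54.23 wt%

Formula mass = 221.593 g/mol.
2 Si → 2.0000 mol SiO2 per formula unit; M(SiO2) = 60.083, so SiO2 mass = 120.166 g.
120.166/221.593 × 100 = 54.23 wt%.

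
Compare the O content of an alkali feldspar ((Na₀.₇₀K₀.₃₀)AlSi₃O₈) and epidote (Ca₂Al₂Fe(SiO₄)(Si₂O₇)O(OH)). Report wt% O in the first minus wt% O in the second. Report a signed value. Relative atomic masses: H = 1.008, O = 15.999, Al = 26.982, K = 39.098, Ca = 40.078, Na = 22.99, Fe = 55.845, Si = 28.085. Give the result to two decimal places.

M((Na₀.₇₀K₀.₃₀)AlSi₃O₈) = 267.051 g/mol, so wt% O = 127.992/267.051 × 100 = 47.93%.
M(Ca₂Al₂Fe(SiO₄)(Si₂O₇)O(OH)) = 483.215 g/mol, so wt% O = 207.987/483.215 × 100 = 43.04%.
47.93 − 43.04 = 4.89 pp.

4.89 percentage points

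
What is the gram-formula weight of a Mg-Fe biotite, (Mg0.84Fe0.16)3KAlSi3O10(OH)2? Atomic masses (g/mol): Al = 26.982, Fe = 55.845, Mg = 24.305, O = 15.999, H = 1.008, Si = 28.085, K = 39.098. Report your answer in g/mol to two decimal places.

Mg: 2.52 × 24.305 = 61.2486
Fe: 0.48 × 55.845 = 26.8056
K: 1 × 39.098 = 39.0980
Al: 1 × 26.982 = 26.9820
Si: 3 × 28.085 = 84.2550
O: 12 × 15.999 = 191.9880
H: 2 × 1.008 = 2.0160
Summing the contributions gives the formula mass.

432.39 g/mol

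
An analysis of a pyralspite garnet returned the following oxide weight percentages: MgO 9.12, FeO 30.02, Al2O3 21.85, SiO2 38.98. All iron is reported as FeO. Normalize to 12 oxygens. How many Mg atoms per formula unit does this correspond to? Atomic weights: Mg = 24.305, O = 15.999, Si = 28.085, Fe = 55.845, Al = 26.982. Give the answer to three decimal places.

MgO (M=40.304): mol = 0.22628; Mg = 0.22628, O = 0.22628.
FeO (M=71.844): mol = 0.41785; Fe = 0.41785, O = 0.41785.
Al2O3 (M=101.961): mol = 0.21430; Al = 0.42860, O = 0.64290.
SiO2 (M=60.083): mol = 0.64877; Si = 0.64877, O = 1.29754.
ΣO = 2.58457; factor = 12/ΣO = 4.64294.
Mg apfu = 0.22628 × 4.64294 = 1.051.

1.051 Mg apfu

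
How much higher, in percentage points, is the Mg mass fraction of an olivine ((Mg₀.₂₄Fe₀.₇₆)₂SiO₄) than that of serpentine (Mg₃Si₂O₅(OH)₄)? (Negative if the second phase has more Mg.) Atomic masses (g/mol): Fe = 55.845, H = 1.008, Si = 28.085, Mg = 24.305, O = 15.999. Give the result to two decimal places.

-20.13 percentage points

M((Mg₀.₂₄Fe₀.₇₆)₂SiO₄) = 188.632 g/mol, so wt% Mg = 11.666/188.632 × 100 = 6.18%.
M(Mg₃Si₂O₅(OH)₄) = 277.108 g/mol, so wt% Mg = 72.915/277.108 × 100 = 26.31%.
6.18 − 26.31 = -20.13 pp.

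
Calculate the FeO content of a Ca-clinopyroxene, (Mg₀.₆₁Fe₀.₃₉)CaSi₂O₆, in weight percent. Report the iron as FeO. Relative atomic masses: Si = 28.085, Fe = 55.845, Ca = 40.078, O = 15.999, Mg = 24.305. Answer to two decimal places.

12.24 wt%

Molar mass of (Mg₀.₆₁Fe₀.₃₉)CaSi₂O₆ = 0.61*24.305 + 0.39*55.845 + 1*40.078 + 2*28.085 + 6*15.999 = 228.848 g/mol.
Each formula unit contains 0.39 Fe, equivalent to 0.39/1 = 0.3900 mol FeO.
M(FeO) = 1×55.845 + 1×15.999 = 71.844 g/mol.
Mass of FeO per formula unit = 0.3900 × 71.844 = 28.019 g.
FeO wt% = 28.019 / 228.848 × 100 = 12.24%.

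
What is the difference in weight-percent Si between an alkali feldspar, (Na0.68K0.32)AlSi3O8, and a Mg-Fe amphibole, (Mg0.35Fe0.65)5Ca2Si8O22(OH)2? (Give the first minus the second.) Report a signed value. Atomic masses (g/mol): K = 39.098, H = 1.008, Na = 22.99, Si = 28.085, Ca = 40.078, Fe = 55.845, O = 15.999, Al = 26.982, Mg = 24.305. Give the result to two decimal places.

Si in (Na0.68K0.32)AlSi3O8: molar mass 267.374 g/mol; 3×28.085 = 84.255 g → 31.51 wt%.
Si in (Mg0.35Fe0.65)5Ca2Si8O22(OH)2: molar mass 914.858 g/mol; 8×28.085 = 224.680 g → 24.56 wt%.
Difference = 31.51 − 24.56 = 6.95 percentage points.

6.95 percentage points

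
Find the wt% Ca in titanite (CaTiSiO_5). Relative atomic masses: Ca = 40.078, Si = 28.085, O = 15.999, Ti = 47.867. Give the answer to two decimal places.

20.45 weight percent

Formula mass = 1·40.078 + 1·47.867 + 1·28.085 + 5·15.999 = 196.025 g/mol, of which 40.078 g is Ca.
So Ca makes up 40.078/196.025 = 0.2045 of the mass, i.e. 20.45%.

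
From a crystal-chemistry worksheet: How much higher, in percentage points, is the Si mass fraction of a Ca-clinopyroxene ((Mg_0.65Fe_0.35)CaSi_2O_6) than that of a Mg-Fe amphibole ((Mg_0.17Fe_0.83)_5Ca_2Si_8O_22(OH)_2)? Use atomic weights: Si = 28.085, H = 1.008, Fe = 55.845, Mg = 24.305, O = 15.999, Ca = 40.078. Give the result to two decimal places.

M((Mg_0.65Fe_0.35)CaSi_2O_6) = 227.586 g/mol, so wt% Si = 56.170/227.586 × 100 = 24.68%.
M((Mg_0.17Fe_0.83)_5Ca_2Si_8O_22(OH)_2) = 943.244 g/mol, so wt% Si = 224.680/943.244 × 100 = 23.82%.
24.68 − 23.82 = 0.86 pp.

0.86 percentage points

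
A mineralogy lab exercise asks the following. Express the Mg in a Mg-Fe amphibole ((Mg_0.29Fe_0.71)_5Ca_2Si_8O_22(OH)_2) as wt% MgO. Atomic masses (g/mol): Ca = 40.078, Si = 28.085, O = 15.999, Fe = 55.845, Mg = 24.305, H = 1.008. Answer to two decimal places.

6.32 wt%

Formula mass = 924.320 g/mol.
1.45 Mg → 1.4500 mol MgO per formula unit; M(MgO) = 40.304, so MgO mass = 58.441 g.
58.441/924.320 × 100 = 6.32 wt%.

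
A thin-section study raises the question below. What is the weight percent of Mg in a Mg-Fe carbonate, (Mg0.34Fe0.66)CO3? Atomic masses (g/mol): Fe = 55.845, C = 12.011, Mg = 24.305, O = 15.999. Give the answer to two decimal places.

M((Mg0.34Fe0.66)CO3) = 105.129 g/mol.
Mg contributes 0.34 × 24.305 = 8.264 g per mole.
8.264/105.129 = 0.0786 → 7.86%.

7.86 weight percent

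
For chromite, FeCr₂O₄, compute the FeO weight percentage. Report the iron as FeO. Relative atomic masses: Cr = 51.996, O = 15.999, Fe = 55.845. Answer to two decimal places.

32.10 wt%

Formula mass = 223.833 g/mol.
1 Fe → 1.0000 mol FeO per formula unit; M(FeO) = 71.844, so FeO mass = 71.844 g.
71.844/223.833 × 100 = 32.10 wt%.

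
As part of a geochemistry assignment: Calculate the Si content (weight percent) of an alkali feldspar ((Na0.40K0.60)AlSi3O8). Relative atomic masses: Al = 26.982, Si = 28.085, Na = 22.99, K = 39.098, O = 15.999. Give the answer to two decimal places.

30.99 weight percent

M((Na0.40K0.60)AlSi3O8) = 271.884 g/mol.
Si contributes 3 × 28.085 = 84.255 g per mole.
84.255/271.884 = 0.3099 → 30.99%.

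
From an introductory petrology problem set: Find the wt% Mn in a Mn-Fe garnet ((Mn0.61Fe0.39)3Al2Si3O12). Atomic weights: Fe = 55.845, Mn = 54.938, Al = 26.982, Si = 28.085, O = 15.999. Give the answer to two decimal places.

M((Mn0.61Fe0.39)3Al2Si3O12) = 496.082 g/mol.
Mn contributes 1.83 × 54.938 = 100.537 g per mole.
100.537/496.082 = 0.2027 → 20.27%.

20.27 wt%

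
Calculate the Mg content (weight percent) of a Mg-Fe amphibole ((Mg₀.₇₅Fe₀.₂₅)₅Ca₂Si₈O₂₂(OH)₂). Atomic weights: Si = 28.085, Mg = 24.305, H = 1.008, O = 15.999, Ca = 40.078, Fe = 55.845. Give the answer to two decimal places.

M((Mg₀.₇₅Fe₀.₂₅)₅Ca₂Si₈O₂₂(OH)₂) = 851.778 g/mol.
Mg contributes 3.75 × 24.305 = 91.144 g per mole.
91.144/851.778 = 0.1070 → 10.70%.

10.70 weight percent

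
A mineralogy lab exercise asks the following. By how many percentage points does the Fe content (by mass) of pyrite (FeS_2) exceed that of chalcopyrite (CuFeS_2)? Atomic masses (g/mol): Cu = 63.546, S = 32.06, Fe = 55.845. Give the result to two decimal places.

First mineral: 55.845 g Fe in 119.965 g formula = 46.55 wt% Fe.
Second mineral: 55.845 g Fe in 183.511 g formula = 30.43 wt% Fe.
46.55% − 30.43% gives a difference of 16.12 percentage points.

16.12 percentage points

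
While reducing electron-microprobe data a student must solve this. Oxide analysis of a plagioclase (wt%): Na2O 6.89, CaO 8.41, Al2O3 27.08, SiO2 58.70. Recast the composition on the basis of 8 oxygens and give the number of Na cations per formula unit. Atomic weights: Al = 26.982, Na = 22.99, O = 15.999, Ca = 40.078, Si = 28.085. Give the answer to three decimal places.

0.591 Na apfu

6.89 wt% Na2O ÷ 61.979 g/mol = 0.11117 mol, giving 0.22234 Na and 0.11117 O.
8.41 wt% CaO ÷ 56.077 g/mol = 0.14997 mol, giving 0.14997 Ca and 0.14997 O.
27.08 wt% Al2O3 ÷ 101.961 g/mol = 0.26559 mol, giving 0.53118 Al and 0.79677 O.
58.70 wt% SiO2 ÷ 60.083 g/mol = 0.97698 mol, giving 0.97698 Si and 1.95396 O.
Oxygen sums to 3.01187; scaling by 8/3.01187 = 2.65616 puts the formula on 8 O.
Na: 0.22234 × 2.65616 = 0.591 atoms per formula unit.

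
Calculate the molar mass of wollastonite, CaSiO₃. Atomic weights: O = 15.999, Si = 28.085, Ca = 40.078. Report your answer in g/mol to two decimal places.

The formula mass is the sum 1(40.078) + 1(28.085) + 3(15.999).

116.16 g/mol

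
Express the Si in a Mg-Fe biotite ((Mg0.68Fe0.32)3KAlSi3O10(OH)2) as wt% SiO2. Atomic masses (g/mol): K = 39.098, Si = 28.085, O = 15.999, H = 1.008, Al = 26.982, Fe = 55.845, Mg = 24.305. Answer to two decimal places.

M((Mg0.68Fe0.32)3KAlSi3O10(OH)2) = 447.532 g/mol; M(SiO2) = 60.083 g/mol.
Moles SiO2 per formula unit = 3 Si ÷ 1 = 3.0000.
SiO2 fraction = (3.0000 × 60.083) / 447.532 = 180.249/447.532 = 0.4028.

40.28 wt%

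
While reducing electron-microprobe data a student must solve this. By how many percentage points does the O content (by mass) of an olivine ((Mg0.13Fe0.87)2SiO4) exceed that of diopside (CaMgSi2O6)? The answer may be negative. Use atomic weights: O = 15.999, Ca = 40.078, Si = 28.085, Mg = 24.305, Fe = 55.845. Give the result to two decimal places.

First mineral: 63.996 g O in 195.571 g formula = 32.72 wt% O.
Second mineral: 95.994 g O in 216.547 g formula = 44.33 wt% O.
32.72% − 44.33% gives a difference of -11.61 percentage points.

-11.61 percentage points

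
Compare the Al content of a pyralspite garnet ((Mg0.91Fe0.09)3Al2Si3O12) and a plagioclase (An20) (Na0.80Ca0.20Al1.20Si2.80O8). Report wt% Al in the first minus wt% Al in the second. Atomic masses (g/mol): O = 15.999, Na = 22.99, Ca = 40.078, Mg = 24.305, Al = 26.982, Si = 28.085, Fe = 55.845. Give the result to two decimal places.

0.91 percentage points

Al in (Mg0.91Fe0.09)3Al2Si3O12: molar mass 411.638 g/mol; 2×26.982 = 53.964 g → 13.11 wt%.
Al in Na0.80Ca0.20Al1.20Si2.80O8: molar mass 265.416 g/mol; 1.20×26.982 = 32.378 g → 12.20 wt%.
Difference = 13.11 − 12.20 = 0.91 percentage points.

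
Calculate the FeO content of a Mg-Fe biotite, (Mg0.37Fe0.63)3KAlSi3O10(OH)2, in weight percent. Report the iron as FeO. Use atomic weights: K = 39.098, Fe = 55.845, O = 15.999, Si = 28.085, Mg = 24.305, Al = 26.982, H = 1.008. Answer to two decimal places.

28.47 wt%

Molar mass of (Mg0.37Fe0.63)3KAlSi3O10(OH)2 = 1.11·24.305 + 1.89·55.845 + 1·39.098 + 1·26.982 + 3·28.085 + 12·15.999 + 2·1.008 = 476.865 g/mol.
Each formula unit contains 1.89 Fe, equivalent to 1.89/1 = 1.8900 mol FeO.
M(FeO) = 1×55.845 + 1×15.999 = 71.844 g/mol.
Mass of FeO per formula unit = 1.8900 × 71.844 = 135.785 g.
FeO wt% = 135.785 / 476.865 × 100 = 28.47%.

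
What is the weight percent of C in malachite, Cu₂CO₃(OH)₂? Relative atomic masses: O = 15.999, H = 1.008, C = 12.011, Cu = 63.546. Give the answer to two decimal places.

5.43 mass %

M(Cu₂CO₃(OH)₂) = 221.114 g/mol.
C contributes 1 × 12.011 = 12.011 g per mole.
12.011/221.114 = 0.0543 → 5.43%.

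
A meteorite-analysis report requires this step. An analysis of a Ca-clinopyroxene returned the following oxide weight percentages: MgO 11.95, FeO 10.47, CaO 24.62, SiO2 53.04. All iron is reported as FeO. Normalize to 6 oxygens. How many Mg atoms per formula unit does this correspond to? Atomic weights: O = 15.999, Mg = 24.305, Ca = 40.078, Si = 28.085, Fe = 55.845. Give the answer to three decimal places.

MgO: 11.95/40.304 = 0.29650 mol → 0.29650 mol Mg, 0.29650 mol O.
FeO: 10.47/71.844 = 0.14573 mol → 0.14573 mol Fe, 0.14573 mol O.
CaO: 24.62/56.077 = 0.43904 mol → 0.43904 mol Ca, 0.43904 mol O.
SiO2: 53.04/60.083 = 0.88278 mol → 0.88278 mol Si, 1.76556 mol O.
Total oxygen = 2.64683 mol. Normalization factor = 6/2.64683 = 2.26686.
Mg per 6 O = 0.29650 × 2.26686 = 0.672.

0.672 Mg apfu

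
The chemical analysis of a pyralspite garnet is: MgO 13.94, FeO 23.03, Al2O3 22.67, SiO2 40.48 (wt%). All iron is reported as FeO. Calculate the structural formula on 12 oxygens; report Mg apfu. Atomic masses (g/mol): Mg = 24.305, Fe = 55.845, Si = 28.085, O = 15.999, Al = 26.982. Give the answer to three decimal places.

MgO: 13.94/40.304 = 0.34587 mol → 0.34587 mol Mg, 0.34587 mol O.
FeO: 23.03/71.844 = 0.32056 mol → 0.32056 mol Fe, 0.32056 mol O.
Al2O3: 22.67/101.961 = 0.22234 mol → 0.44468 mol Al, 0.66702 mol O.
SiO2: 40.48/60.083 = 0.67373 mol → 0.67373 mol Si, 1.34746 mol O.
Total oxygen = 2.68091 mol. Normalization factor = 12/2.68091 = 4.47609.
Mg per 12 O = 0.34587 × 4.47609 = 1.548.

1.548 Mg apfu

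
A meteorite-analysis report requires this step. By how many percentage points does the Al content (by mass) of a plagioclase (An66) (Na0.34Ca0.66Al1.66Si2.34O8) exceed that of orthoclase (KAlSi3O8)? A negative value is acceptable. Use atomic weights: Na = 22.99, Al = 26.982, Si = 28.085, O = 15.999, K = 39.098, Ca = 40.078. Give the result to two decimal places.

6.73 percentage points

Al in Na0.34Ca0.66Al1.66Si2.34O8: molar mass 272.769 g/mol; 1.66×26.982 = 44.790 g → 16.42 wt%.
Al in KAlSi3O8: molar mass 278.327 g/mol; 1×26.982 = 26.982 g → 9.69 wt%.
Difference = 16.42 − 9.69 = 6.73 percentage points.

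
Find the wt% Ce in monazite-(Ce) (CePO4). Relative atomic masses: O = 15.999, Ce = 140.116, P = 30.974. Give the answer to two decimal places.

M(CePO4) = 235.086 g/mol.
Ce contributes 1 × 140.116 = 140.116 g per mole.
140.116/235.086 = 0.5960 → 59.60%.

59.60 mass %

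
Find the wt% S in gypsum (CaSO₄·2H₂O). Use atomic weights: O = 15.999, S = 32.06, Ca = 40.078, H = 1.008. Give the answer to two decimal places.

M(CaSO₄·2H₂O) = 172.164 g/mol.
S contributes 1 × 32.06 = 32.060 g per mole.
32.060/172.164 = 0.1862 → 18.62%.

18.62 mass %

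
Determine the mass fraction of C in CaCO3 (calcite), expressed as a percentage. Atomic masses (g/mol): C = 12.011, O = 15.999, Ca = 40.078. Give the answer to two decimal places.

12.00 mass %

Formula mass = 1·40.078 + 1·12.011 + 3·15.999 = 100.086 g/mol, of which 12.011 g is C.
So C makes up 12.011/100.086 = 0.1200 of the mass, i.e. 12.00%.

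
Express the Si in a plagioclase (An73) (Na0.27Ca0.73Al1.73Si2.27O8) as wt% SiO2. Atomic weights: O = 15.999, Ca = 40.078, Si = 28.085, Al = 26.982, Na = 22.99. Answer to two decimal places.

49.80 wt%

Formula mass = 273.888 g/mol.
2.27 Si → 2.2700 mol SiO2 per formula unit; M(SiO2) = 60.083, so SiO2 mass = 136.388 g.
136.388/273.888 × 100 = 49.80 wt%.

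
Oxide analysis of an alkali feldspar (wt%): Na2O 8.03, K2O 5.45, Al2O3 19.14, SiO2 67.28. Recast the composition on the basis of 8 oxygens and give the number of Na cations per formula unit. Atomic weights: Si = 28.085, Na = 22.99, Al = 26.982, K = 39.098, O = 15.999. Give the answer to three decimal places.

0.693 Na apfu

8.03 wt% Na2O ÷ 61.979 g/mol = 0.12956 mol, giving 0.25912 Na and 0.12956 O.
5.45 wt% K2O ÷ 94.195 g/mol = 0.05786 mol, giving 0.11572 K and 0.05786 O.
19.14 wt% Al2O3 ÷ 101.961 g/mol = 0.18772 mol, giving 0.37544 Al and 0.56316 O.
67.28 wt% SiO2 ÷ 60.083 g/mol = 1.11978 mol, giving 1.11978 Si and 2.23956 O.
Oxygen sums to 2.99014; scaling by 8/2.99014 = 2.67546 puts the formula on 8 O.
Na: 0.25912 × 2.67546 = 0.693 atoms per formula unit.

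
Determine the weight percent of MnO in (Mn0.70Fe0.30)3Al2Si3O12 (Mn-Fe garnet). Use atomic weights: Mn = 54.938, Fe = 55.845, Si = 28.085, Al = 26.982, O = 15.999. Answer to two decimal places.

M((Mn0.70Fe0.30)3Al2Si3O12) = 495.837 g/mol; M(MnO) = 70.937 g/mol.
Moles MnO per formula unit = 2.10 Mn ÷ 1 = 2.1000.
MnO fraction = (2.1000 × 70.937) / 495.837 = 148.968/495.837 = 0.3004.

30.04 wt%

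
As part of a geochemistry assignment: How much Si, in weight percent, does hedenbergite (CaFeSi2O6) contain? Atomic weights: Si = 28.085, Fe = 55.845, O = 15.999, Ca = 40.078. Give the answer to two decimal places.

22.64 weight percent

Formula mass = 1·40.078 + 1·55.845 + 2·28.085 + 6·15.999 = 248.087 g/mol, of which 56.170 g is Si.
So Si makes up 56.170/248.087 = 0.2264 of the mass, i.e. 22.64%.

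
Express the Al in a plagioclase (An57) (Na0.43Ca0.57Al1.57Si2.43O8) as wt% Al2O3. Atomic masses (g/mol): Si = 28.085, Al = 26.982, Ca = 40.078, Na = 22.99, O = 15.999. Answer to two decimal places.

29.50 wt%

Formula mass = 271.330 g/mol.
1.57 Al → 0.7850 mol Al2O3 per formula unit; M(Al2O3) = 101.961, so Al2O3 mass = 80.039 g.
80.039/271.330 × 100 = 29.50 wt%.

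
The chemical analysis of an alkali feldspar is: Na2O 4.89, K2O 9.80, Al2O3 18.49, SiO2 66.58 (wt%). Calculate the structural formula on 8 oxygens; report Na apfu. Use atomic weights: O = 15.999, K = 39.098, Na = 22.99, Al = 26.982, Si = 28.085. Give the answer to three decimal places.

Na2O (M=61.979): mol = 0.07890; Na = 0.15780, O = 0.07890.
K2O (M=94.195): mol = 0.10404; K = 0.20808, O = 0.10404.
Al2O3 (M=101.961): mol = 0.18134; Al = 0.36268, O = 0.54402.
SiO2 (M=60.083): mol = 1.10813; Si = 1.10813, O = 2.21626.
ΣO = 2.94322; factor = 8/ΣO = 2.71811.
Na apfu = 0.15780 × 2.71811 = 0.429.

0.429 Na apfu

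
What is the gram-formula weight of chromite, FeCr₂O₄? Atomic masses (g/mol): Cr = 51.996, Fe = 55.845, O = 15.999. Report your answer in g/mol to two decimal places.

The formula mass is the sum 1×55.845 + 2×51.996 + 4×15.999.

223.83 g/mol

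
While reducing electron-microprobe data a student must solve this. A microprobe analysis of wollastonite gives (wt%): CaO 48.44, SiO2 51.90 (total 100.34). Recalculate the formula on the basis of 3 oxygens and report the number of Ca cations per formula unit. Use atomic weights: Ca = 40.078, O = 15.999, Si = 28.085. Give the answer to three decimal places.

CaO: 48.44/56.077 = 0.86381 mol → 0.86381 mol Ca, 0.86381 mol O.
SiO2: 51.90/60.083 = 0.86381 mol → 0.86381 mol Si, 1.72762 mol O.
Total oxygen = 2.59143 mol. Normalization factor = 3/2.59143 = 1.15766.
Ca per 3 O = 0.86381 × 1.15766 = 1.000.

1.000 Ca apfu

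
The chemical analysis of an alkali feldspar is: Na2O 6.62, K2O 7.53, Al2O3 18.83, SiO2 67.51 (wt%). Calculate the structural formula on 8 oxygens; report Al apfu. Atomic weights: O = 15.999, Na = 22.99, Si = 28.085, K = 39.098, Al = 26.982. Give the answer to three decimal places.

6.62 wt% Na2O ÷ 61.979 g/mol = 0.10681 mol, giving 0.21362 Na and 0.10681 O.
7.53 wt% K2O ÷ 94.195 g/mol = 0.07994 mol, giving 0.15988 K and 0.07994 O.
18.83 wt% Al2O3 ÷ 101.961 g/mol = 0.18468 mol, giving 0.36936 Al and 0.55404 O.
67.51 wt% SiO2 ÷ 60.083 g/mol = 1.12361 mol, giving 1.12361 Si and 2.24722 O.
Oxygen sums to 2.98801; scaling by 8/2.98801 = 2.67737 puts the formula on 8 O.
Al: 0.36936 × 2.67737 = 0.989 atoms per formula unit.

0.989 Al apfu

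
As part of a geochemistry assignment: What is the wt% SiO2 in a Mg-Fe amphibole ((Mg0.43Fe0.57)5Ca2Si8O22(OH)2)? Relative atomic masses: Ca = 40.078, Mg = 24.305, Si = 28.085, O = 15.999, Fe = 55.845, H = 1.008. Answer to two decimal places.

53.27 wt%

Formula mass = 902.242 g/mol.
8 Si → 8.0000 mol SiO2 per formula unit; M(SiO2) = 60.083, so SiO2 mass = 480.664 g.
480.664/902.242 × 100 = 53.27 wt%.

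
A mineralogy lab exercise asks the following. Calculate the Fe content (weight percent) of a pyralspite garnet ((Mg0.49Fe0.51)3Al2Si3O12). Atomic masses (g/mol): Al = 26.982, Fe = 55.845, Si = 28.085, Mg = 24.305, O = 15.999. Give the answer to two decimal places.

M((Mg0.49Fe0.51)3Al2Si3O12) = 451.378 g/mol.
Fe contributes 1.53 × 55.845 = 85.443 g per mole.
85.443/451.378 = 0.1893 → 18.93%.

18.93 weight percent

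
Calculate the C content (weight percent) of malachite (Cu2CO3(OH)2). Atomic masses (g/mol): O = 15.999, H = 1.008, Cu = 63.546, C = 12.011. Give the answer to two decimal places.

5.43 weight percent

Formula mass = 2×63.546 + 1×12.011 + 5×15.999 + 2×1.008 = 221.114 g/mol, of which 12.011 g is C.
So C makes up 12.011/221.114 = 0.0543 of the mass, i.e. 5.43%.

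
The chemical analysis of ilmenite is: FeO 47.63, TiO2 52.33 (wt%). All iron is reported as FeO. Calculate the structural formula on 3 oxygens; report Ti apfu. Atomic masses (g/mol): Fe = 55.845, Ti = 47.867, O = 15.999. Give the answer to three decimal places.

0.996 Ti apfu

FeO (M=71.844): mol = 0.66296; Fe = 0.66296, O = 0.66296.
TiO2 (M=79.865): mol = 0.65523; Ti = 0.65523, O = 1.31046.
ΣO = 1.97342; factor = 3/ΣO = 1.52020.
Ti apfu = 0.65523 × 1.52020 = 0.996.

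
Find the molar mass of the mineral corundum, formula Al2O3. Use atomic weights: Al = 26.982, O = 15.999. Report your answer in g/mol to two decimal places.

M = 2·26.982 + 3·15.999

101.96 g/mol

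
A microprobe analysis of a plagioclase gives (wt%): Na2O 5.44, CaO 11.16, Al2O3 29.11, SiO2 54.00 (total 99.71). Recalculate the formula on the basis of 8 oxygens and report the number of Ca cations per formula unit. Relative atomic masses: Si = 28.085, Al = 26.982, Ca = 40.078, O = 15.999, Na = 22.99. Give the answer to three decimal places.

Na2O: 5.44/61.979 = 0.08777 mol → 0.17554 mol Na, 0.08777 mol O.
CaO: 11.16/56.077 = 0.19901 mol → 0.19901 mol Ca, 0.19901 mol O.
Al2O3: 29.11/101.961 = 0.28550 mol → 0.57100 mol Al, 0.85650 mol O.
SiO2: 54.00/60.083 = 0.89876 mol → 0.89876 mol Si, 1.79752 mol O.
Total oxygen = 2.94080 mol. Normalization factor = 8/2.94080 = 2.72035.
Ca per 8 O = 0.19901 × 2.72035 = 0.541.

0.541 Ca apfu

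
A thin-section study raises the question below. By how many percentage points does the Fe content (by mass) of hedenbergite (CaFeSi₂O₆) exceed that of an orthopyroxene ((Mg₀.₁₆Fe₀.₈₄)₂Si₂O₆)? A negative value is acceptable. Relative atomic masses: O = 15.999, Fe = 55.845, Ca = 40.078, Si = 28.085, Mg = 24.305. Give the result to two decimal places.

-14.46 percentage points

Fe in CaFeSi₂O₆: molar mass 248.087 g/mol; 1×55.845 = 55.845 g → 22.51 wt%.
Fe in (Mg₀.₁₆Fe₀.₈₄)₂Si₂O₆: molar mass 253.761 g/mol; 1.68×55.845 = 93.820 g → 36.97 wt%.
Difference = 22.51 − 36.97 = -14.46 percentage points.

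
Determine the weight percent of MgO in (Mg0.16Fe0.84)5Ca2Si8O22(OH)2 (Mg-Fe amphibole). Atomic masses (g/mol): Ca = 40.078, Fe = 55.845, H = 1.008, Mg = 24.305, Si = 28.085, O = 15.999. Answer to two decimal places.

Formula mass = 944.821 g/mol.
0.80 Mg → 0.8000 mol MgO per formula unit; M(MgO) = 40.304, so MgO mass = 32.243 g.
32.243/944.821 × 100 = 3.41 wt%.

3.41 wt%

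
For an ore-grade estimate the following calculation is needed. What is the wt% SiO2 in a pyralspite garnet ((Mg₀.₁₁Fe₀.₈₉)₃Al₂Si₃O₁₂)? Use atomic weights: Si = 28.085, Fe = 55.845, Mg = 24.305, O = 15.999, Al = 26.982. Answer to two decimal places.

Molar mass of (Mg₀.₁₁Fe₀.₈₉)₃Al₂Si₃O₁₂ = 0.33*24.305 + 2.67*55.845 + 2*26.982 + 3*28.085 + 12*15.999 = 487.334 g/mol.
Each formula unit contains 3 Si, equivalent to 3/1 = 3.0000 mol SiO2.
M(SiO2) = 1×28.085 + 2×15.999 = 60.083 g/mol.
Mass of SiO2 per formula unit = 3.0000 × 60.083 = 180.249 g.
SiO2 wt% = 180.249 / 487.334 × 100 = 36.99%.

36.99 wt%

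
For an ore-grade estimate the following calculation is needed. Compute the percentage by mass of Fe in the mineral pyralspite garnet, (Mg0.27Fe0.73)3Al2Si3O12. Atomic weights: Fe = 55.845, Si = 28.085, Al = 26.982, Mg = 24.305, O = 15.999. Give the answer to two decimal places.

Formula mass = 0.81*24.305 + 2.19*55.845 + 2*26.982 + 3*28.085 + 12*15.999 = 472.195 g/mol, of which 122.301 g is Fe.
So Fe makes up 122.301/472.195 = 0.2590 of the mass, i.e. 25.90%.

25.90 mass %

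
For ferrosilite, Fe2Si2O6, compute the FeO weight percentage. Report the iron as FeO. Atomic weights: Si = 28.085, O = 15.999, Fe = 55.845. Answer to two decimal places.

54.46 wt%

Molar mass of Fe2Si2O6 = 2×55.845 + 2×28.085 + 6×15.999 = 263.854 g/mol.
Each formula unit contains 2 Fe, equivalent to 2/1 = 2.0000 mol FeO.
M(FeO) = 1×55.845 + 1×15.999 = 71.844 g/mol.
Mass of FeO per formula unit = 2.0000 × 71.844 = 143.688 g.
FeO wt% = 143.688 / 263.854 × 100 = 54.46%.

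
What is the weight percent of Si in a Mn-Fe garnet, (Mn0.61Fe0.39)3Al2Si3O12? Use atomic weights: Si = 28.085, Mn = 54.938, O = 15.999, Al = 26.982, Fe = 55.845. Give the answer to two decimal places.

16.98 wt%

Formula mass = 1.83·54.938 + 1.17·55.845 + 2·26.982 + 3·28.085 + 12·15.999 = 496.082 g/mol, of which 84.255 g is Si.
So Si makes up 84.255/496.082 = 0.1698 of the mass, i.e. 16.98%.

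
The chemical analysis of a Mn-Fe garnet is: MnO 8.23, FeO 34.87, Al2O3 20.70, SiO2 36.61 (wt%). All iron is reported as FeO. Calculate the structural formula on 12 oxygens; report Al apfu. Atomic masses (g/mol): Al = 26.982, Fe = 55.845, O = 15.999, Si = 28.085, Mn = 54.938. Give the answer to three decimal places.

2.006 Al apfu

MnO (M=70.937): mol = 0.11602; Mn = 0.11602, O = 0.11602.
FeO (M=71.844): mol = 0.48536; Fe = 0.48536, O = 0.48536.
Al2O3 (M=101.961): mol = 0.20302; Al = 0.40604, O = 0.60906.
SiO2 (M=60.083): mol = 0.60932; Si = 0.60932, O = 1.21864.
ΣO = 2.42908; factor = 12/ΣO = 4.94014.
Al apfu = 0.40604 × 4.94014 = 2.006.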